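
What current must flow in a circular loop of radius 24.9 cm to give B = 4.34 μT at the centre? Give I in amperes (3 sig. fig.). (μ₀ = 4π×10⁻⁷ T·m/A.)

At the centre of a circular loop B = μ₀I/(2R), so I = 2RB/μ₀.
With R = 0.249 m, I = 2 × 0.249 × 4.34×10⁻⁶ / (4π×10⁻⁷) = 1.72 A.

I ≈ 1.72 A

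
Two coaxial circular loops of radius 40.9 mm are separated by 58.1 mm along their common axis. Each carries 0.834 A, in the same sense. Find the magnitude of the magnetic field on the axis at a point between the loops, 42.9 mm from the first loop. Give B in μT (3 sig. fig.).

B ≈ 14.8 μT

Each loop contributes B = μ₀IR²/[2(R²+z²)^(3/2)] on the axis, with z measured from that loop.
Loop 1 (z = 0.0429 m): B₁ = 4.21×10⁻⁶ T. Loop 2 (z = 0.0152 m): B₂ = 1.06×10⁻⁵ T.
The fields add: B = B₁ + B₂ = 1.48×10⁻⁵ T.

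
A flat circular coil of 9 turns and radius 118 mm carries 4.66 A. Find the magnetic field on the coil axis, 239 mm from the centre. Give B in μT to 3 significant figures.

For an N-turn flat coil, B = Nμ₀IR²/[2(R²+z²)^(3/2)] with R = 0.118 m, z = 0.239 m.
B = 9 × 2.15×10⁻⁶ T = 1.94×10⁻⁵ T.

B ≈ 19.4 μT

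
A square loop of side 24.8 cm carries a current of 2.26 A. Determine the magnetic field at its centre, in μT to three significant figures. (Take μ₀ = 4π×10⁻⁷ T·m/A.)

Each side is a finite straight segment at perpendicular distance d = a/(2 tan(π/4)) = 0.124 m from the centre, with end-angles ±π/4.
One side contributes B₁ = (μ₀I/4πd)·2 sin(π/4) = 2.58×10⁻⁶ T.
All 4 sides add in the same direction: B = 4 × 2.58×10⁻⁶ = 1.03×10⁻⁵ T.

B ≈ 10.3 μT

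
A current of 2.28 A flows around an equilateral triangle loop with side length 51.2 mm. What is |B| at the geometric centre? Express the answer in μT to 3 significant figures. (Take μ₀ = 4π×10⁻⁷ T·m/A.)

B ≈ 80.2 μT

Each side is a finite straight segment at perpendicular distance d = a/(2 tan(π/3)) = 0.01478 m from the centre, with end-angles ±π/3.
One side contributes B₁ = (μ₀I/4πd)·2 sin(π/3) = 2.67×10⁻⁵ T.
All 3 sides add in the same direction: B = 3 × 2.67×10⁻⁵ = 8.02×10⁻⁵ T.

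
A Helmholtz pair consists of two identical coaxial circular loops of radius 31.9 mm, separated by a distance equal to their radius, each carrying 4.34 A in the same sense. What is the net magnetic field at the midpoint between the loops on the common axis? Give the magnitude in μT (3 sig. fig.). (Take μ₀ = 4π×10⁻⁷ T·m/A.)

B ≈ 122 μT

Each loop contributes B = μ₀IR²/[2(R²+z²)^(3/2)] on the axis, with z measured from that loop.
Loop 1 (z = 0.01595 m): B₁ = 6.12×10⁻⁵ T. Loop 2 (z = 0.01595 m): B₂ = 6.12×10⁻⁵ T.
The fields add: B = B₁ + B₂ = 1.22×10⁻⁴ T.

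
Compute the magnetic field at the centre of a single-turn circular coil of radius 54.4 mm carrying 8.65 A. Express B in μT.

B ≈ 99.9 μT

At the centre of a circular loop the Biot–Savart law gives B = μ₀I/(2R).
B = (4π×10⁻⁷ × 8.65) / (2 × 0.0544) = 9.99×10⁻⁵ T.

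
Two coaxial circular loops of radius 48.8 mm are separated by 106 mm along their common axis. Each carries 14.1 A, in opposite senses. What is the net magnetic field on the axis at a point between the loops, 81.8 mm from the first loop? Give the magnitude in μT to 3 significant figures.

Each loop contributes B = μ₀IR²/[2(R²+z²)^(3/2)] on the axis, with z measured from that loop.
Loop 1 (z = 0.0818 m): B₁ = 2.44×10⁻⁵ T. Loop 2 (z = 0.0242 m): B₂ = 1.31×10⁻⁴ T.
The fields oppose: B = |B₁ − B₂| = 1.06×10⁻⁴ T.

B ≈ 106 μT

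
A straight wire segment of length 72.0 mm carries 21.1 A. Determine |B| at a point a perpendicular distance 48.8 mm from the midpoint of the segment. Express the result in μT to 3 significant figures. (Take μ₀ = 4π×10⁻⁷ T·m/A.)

B ≈ 51.3 μT

For a finite straight segment, B = (μ₀I/4πd)(sinθ₁ + sinθ₂), where θ₁, θ₂ are the angles from the perpendicular to each end.
The perpendicular from the point meets the wire at its midpoint, so each end is L/2 = 0.036 m away along the wire.
sinθ₁ = 0.036/√(0.036²+0.0488²) = 0.5936; sinθ₂ = 0.036/√(0.036²+0.0488²) = 0.5936.
B = (4π×10⁻⁷ × 21.1) / (4π × 0.0488) × (0.5936 + 0.5936) = 5.13×10⁻⁵ T.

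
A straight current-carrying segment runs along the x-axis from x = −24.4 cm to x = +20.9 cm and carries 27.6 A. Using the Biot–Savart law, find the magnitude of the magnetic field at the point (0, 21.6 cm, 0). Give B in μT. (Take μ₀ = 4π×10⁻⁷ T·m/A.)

For a finite straight segment, B = (μ₀I/4πd)(sinθ₁ + sinθ₂), where θ₁, θ₂ are the angles from the perpendicular to each end.
The perpendicular distance is d = 0.216 m; the end-offsets along the wire are a = 0.244 m and b = 0.209 m.
sinθ₁ = 0.244/√(0.244²+0.216²) = 0.7488; sinθ₂ = 0.209/√(0.209²+0.216²) = 0.6954.
B = (4π×10⁻⁷ × 27.6) / (4π × 0.216) × (0.7488 + 0.6954) = 1.85×10⁻⁵ T.

B ≈ 18.5 μT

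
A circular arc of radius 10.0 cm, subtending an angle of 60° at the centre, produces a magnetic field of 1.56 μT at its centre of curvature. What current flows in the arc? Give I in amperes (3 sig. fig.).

I ≈ 1.49 A

For a circular arc, B = μ₀Iφ/(4πR) with φ in radians; here φ = 1.047 rad.
So I = 4πRB/(μ₀φ) = 4π × 0.1 × 1.56×10⁻⁶ / (4π×10⁻⁷ × 1.047) = 1.49 A.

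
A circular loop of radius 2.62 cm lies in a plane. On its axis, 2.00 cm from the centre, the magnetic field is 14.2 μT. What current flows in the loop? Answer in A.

On the axis of a loop, B = μ₀IR²/[2(R²+z²)^(3/2)], so I = 2B(R²+z²)^(3/2)/(μ₀R²).
R² + z² = 0.0006864 + 0.0004 = 0.001086 m²; raised to 3/2 gives 3.58×10⁻⁵ m³.
I = 2 × 1.42×10⁻⁵ × 3.58×10⁻⁵ / (1.26×10⁻⁶ × 0.0006864) = 1.18 A.

I ≈ 1.18 A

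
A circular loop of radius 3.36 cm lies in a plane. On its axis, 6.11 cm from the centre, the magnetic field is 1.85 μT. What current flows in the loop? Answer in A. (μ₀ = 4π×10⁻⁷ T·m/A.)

I ≈ 0.884 A

On the axis of a loop, B = μ₀IR²/[2(R²+z²)^(3/2)], so I = 2B(R²+z²)^(3/2)/(μ₀R²).
R² + z² = 0.001129 + 0.003733 = 0.004862 m²; raised to 3/2 gives 3.39×10⁻⁴ m³.
I = 2 × 1.85×10⁻⁶ × 3.39×10⁻⁴ / (1.26×10⁻⁶ × 0.001129) = 0.884 A.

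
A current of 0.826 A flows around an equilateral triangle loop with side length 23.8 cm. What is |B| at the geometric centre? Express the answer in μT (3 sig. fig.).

B ≈ 6.25 μT

Each side is a finite straight segment at perpendicular distance d = a/(2 tan(π/3)) = 0.0687 m from the centre, with end-angles ±π/3.
One side contributes B₁ = (μ₀I/4πd)·2 sin(π/3) = 2.08×10⁻⁶ T.
All 3 sides add in the same direction: B = 3 × 2.08×10⁻⁶ = 6.25×10⁻⁶ T.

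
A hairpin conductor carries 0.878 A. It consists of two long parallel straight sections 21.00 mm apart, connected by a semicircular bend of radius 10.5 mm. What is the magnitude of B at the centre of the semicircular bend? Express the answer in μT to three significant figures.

B ≈ 43.0 μT

The semicircular arc contributes B_arc = μ₀I·π/(4πR) = μ₀I/(4R) = 2.63×10⁻⁵ T.
Each semi-infinite lead is at perpendicular distance R = 0.0105 m from the centre, with the perpendicular foot at its near end, so it contributes μ₀I/(4πR); both point the same way, together 1.67×10⁻⁵ T.
Arc and leads all point the same direction: B = 2.63×10⁻⁵ + 1.67×10⁻⁵ = 4.30×10⁻⁵ T.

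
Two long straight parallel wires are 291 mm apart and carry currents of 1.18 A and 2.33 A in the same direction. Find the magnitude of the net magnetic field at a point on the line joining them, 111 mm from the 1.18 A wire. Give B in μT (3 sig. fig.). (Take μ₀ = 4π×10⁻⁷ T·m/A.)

Each long wire gives B = μ₀I/(2πd). Distances are d₁ = 0.111 m and d₂ = 0.18 m.
B₁ = 2.13×10⁻⁶ T, B₂ = 2.59×10⁻⁶ T.
Between parallel currents the two contributions point in opposite directions, so they subtract. B = |B₁ − B₂| = |2.13×10⁻⁶ − 2.59×10⁻⁶| = 4.63×10⁻⁷ T.

B ≈ 0.463 μT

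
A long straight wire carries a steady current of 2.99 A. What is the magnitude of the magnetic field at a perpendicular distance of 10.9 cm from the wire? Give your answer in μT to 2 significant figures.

For an infinitely long straight wire, B = μ₀I/(2πd).
B = (4π×10⁻⁷ × 2.99) / (2π × 0.109) = 5.49×10⁻⁶ T.

B ≈ 5.5 μT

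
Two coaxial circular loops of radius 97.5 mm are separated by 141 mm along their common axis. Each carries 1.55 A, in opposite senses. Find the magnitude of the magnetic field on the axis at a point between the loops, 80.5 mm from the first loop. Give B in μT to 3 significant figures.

Each loop contributes B = μ₀IR²/[2(R²+z²)^(3/2)] on the axis, with z measured from that loop.
Loop 1 (z = 0.0805 m): B₁ = 4.58×10⁻⁶ T. Loop 2 (z = 0.0605 m): B₂ = 6.13×10⁻⁶ T.
The fields oppose: B = |B₁ − B₂| = 1.55×10⁻⁶ T.

B ≈ 1.55 μT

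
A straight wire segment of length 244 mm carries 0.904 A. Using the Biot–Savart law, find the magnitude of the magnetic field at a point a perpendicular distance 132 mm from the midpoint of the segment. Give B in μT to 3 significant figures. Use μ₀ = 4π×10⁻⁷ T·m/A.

For a finite straight segment, B = (μ₀I/4πd)(sinθ₁ + sinθ₂), where θ₁, θ₂ are the angles from the perpendicular to each end.
The perpendicular from the point meets the wire at its midpoint, so each end is L/2 = 0.122 m away along the wire.
sinθ₁ = 0.122/√(0.122²+0.132²) = 0.6787; sinθ₂ = 0.122/√(0.122²+0.132²) = 0.6787.
B = (4π×10⁻⁷ × 0.904) / (4π × 0.132) × (0.6787 + 0.6787) = 9.30×10⁻⁷ T.

B ≈ 0.930 μT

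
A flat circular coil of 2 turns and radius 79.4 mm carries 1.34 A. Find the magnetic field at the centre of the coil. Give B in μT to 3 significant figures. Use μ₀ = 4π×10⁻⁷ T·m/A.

For an N-turn flat coil, B = Nμ₀I/(2R) with R = 0.0794 m.
B = 2 × 1.06×10⁻⁵ T = 2.12×10⁻⁵ T.

B ≈ 21.2 μT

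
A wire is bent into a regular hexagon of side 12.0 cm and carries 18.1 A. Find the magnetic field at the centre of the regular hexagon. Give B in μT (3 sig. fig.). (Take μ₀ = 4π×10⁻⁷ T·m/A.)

Each side is a finite straight segment at perpendicular distance d = a/(2 tan(π/6)) = 0.1039 m from the centre, with end-angles ±π/6.
One side contributes B₁ = (μ₀I/4πd)·2 sin(π/6) = 1.74×10⁻⁵ T.
All 6 sides add in the same direction: B = 6 × 1.74×10⁻⁵ = 1.05×10⁻⁴ T.

B ≈ 105 μT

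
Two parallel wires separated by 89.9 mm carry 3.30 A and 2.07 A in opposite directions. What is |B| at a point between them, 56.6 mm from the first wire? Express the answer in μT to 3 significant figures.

B ≈ 24.1 μT

Each long wire gives B = μ₀I/(2πd). Distances are d₁ = 0.0566 m and d₂ = 0.0333 m.
B₁ = 1.17×10⁻⁵ T, B₂ = 1.24×10⁻⁵ T.
Between antiparallel currents both contributions point the same way, so they add. B = B₁ + B₂ = 1.17×10⁻⁵ + 1.24×10⁻⁵ = 2.41×10⁻⁵ T.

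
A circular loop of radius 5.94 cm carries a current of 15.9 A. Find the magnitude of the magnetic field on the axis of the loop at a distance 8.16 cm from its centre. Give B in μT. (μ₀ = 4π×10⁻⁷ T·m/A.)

On the axis of a circular loop, B = μ₀IR² / [2(R²+z²)^(3/2)].
R² + z² = (0.0594)² + (0.0816)² = 0.01019 m², and (R²+z²)^(3/2) = 1.03×10⁻³ m³.
B = (4π×10⁻⁷ × 15.9 × 0.003528) / (2 × 1.03×10⁻³) = 3.43×10⁻⁵ T.

B ≈ 34.3 μT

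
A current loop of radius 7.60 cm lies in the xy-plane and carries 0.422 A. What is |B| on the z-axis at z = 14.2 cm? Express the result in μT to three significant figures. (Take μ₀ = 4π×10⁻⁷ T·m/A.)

B ≈ 0.367 μT

On the axis of a circular loop, B = μ₀IR² / [2(R²+z²)^(3/2)].
R² + z² = (0.076)² + (0.142)² = 0.02594 m², and (R²+z²)^(3/2) = 4.18×10⁻³ m³.
B = (4π×10⁻⁷ × 0.422 × 0.005776) / (2 × 4.18×10⁻³) = 3.67×10⁻⁷ T.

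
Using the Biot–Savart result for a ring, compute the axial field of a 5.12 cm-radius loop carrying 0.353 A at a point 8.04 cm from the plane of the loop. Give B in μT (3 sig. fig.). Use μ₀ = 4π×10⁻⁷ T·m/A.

B ≈ 0.671 μT

On the axis of a circular loop, B = μ₀IR² / [2(R²+z²)^(3/2)].
R² + z² = (0.0512)² + (0.0804)² = 0.009086 m², and (R²+z²)^(3/2) = 8.66×10⁻⁴ m³.
B = (4π×10⁻⁷ × 0.353 × 0.002621) / (2 × 8.66×10⁻⁴) = 6.71×10⁻⁷ T.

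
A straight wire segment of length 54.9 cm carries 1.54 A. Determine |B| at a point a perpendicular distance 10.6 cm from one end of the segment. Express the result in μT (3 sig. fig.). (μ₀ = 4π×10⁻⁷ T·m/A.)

B ≈ 1.43 μT

For a finite straight segment, B = (μ₀I/4πd)(sinθ₁ + sinθ₂), where θ₁, θ₂ are the angles from the perpendicular to each end.
The perpendicular foot is at one end, so the two end-offsets along the wire are 0 and L = 0.549 m.
sinθ₁ = 0/√(0²+0.106²) = 0.0000; sinθ₂ = 0.549/√(0.549²+0.106²) = 0.9819.
B = (4π×10⁻⁷ × 1.54) / (4π × 0.106) × (0.0000 + 0.9819) = 1.43×10⁻⁶ T.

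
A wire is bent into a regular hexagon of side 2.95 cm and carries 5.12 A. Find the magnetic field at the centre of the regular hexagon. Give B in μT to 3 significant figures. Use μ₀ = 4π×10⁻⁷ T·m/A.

Each side is a finite straight segment at perpendicular distance d = a/(2 tan(π/6)) = 0.02555 m from the centre, with end-angles ±π/6.
One side contributes B₁ = (μ₀I/4πd)·2 sin(π/6) = 2.00×10⁻⁵ T.
All 6 sides add in the same direction: B = 6 × 2.00×10⁻⁵ = 1.20×10⁻⁴ T.

B ≈ 120 μT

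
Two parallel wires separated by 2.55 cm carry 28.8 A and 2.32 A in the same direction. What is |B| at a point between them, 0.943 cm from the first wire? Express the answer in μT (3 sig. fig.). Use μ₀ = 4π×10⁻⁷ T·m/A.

Each long wire gives B = μ₀I/(2πd). Distances are d₁ = 0.00943 m and d₂ = 0.01607 m.
B₁ = 6.11×10⁻⁴ T, B₂ = 2.89×10⁻⁵ T.
Between parallel currents the two contributions point in opposite directions, so they subtract. B = |B₁ − B₂| = |6.11×10⁻⁴ − 2.89×10⁻⁵| = 5.82×10⁻⁴ T.

B ≈ 582 μT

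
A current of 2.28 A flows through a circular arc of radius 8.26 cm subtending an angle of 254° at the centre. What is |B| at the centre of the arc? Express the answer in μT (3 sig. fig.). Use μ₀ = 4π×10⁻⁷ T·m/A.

The Biot–Savart field of a circular arc at its centre is B = μ₀Iφ/(4πR), with φ = 4.433 rad.
B = (4π×10⁻⁷ × 2.28 × 4.433) / (4π × 0.0826) = 1.22×10⁻⁵ T.

B ≈ 12.2 μT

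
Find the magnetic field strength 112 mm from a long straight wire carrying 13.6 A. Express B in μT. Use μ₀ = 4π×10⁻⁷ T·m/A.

For an infinitely long straight wire, B = μ₀I/(2πd).
B = (4π×10⁻⁷ × 13.6) / (2π × 0.112) = 2.43×10⁻⁵ T.

B ≈ 24.3 μT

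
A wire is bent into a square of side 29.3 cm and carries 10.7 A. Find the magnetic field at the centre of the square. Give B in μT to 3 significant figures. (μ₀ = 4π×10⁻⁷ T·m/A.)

Each side is a finite straight segment at perpendicular distance d = a/(2 tan(π/4)) = 0.1465 m from the centre, with end-angles ±π/4.
One side contributes B₁ = (μ₀I/4πd)·2 sin(π/4) = 1.03×10⁻⁵ T.
All 4 sides add in the same direction: B = 4 × 1.03×10⁻⁵ = 4.13×10⁻⁵ T.

B ≈ 41.3 μT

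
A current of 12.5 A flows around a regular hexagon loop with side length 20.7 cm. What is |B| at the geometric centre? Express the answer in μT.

B ≈ 41.8 μT

Each side is a finite straight segment at perpendicular distance d = a/(2 tan(π/6)) = 0.1793 m from the centre, with end-angles ±π/6.
One side contributes B₁ = (μ₀I/4πd)·2 sin(π/6) = 6.97×10⁻⁶ T.
All 6 sides add in the same direction: B = 6 × 6.97×10⁻⁶ = 4.18×10⁻⁵ T.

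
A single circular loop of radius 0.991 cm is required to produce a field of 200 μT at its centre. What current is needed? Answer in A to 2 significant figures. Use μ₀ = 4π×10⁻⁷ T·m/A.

At the centre of a circular loop B = μ₀I/(2R), so I = 2RB/μ₀.
With R = 0.00991 m, I = 2 × 0.00991 × 2.00×10⁻⁴ / (4π×10⁻⁷) = 3.15 A.

I ≈ 3.2 A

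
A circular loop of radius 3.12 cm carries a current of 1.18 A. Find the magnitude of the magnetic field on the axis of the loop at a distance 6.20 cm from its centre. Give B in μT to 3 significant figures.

B ≈ 2.16 μT

On the axis of a circular loop, B = μ₀IR² / [2(R²+z²)^(3/2)].
R² + z² = (0.0312)² + (0.062)² = 0.004817 m², and (R²+z²)^(3/2) = 3.34×10⁻⁴ m³.
B = (4π×10⁻⁷ × 1.18 × 0.0009734) / (2 × 3.34×10⁻⁴) = 2.16×10⁻⁶ T.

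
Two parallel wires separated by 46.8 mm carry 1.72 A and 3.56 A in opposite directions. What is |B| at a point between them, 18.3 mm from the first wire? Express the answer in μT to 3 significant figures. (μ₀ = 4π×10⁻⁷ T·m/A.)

B ≈ 43.8 μT

Each long wire gives B = μ₀I/(2πd). Distances are d₁ = 0.0183 m and d₂ = 0.0285 m.
B₁ = 1.88×10⁻⁵ T, B₂ = 2.50×10⁻⁵ T.
Between antiparallel currents both contributions point the same way, so they add. B = B₁ + B₂ = 1.88×10⁻⁵ + 2.50×10⁻⁵ = 4.38×10⁻⁵ T.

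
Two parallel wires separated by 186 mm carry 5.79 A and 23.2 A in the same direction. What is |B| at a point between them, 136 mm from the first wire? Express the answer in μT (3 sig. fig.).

B ≈ 84.3 μT

Each long wire gives B = μ₀I/(2πd). Distances are d₁ = 0.136 m and d₂ = 0.05 m.
B₁ = 8.51×10⁻⁶ T, B₂ = 9.28×10⁻⁵ T.
Between parallel currents the two contributions point in opposite directions, so they subtract. B = |B₁ − B₂| = |8.51×10⁻⁶ − 9.28×10⁻⁵| = 8.43×10⁻⁵ T.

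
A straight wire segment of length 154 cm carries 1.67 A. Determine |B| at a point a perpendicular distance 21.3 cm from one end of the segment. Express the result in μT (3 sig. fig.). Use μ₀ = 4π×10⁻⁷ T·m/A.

B ≈ 0.777 μT

For a finite straight segment, B = (μ₀I/4πd)(sinθ₁ + sinθ₂), where θ₁, θ₂ are the angles from the perpendicular to each end.
The perpendicular foot is at one end, so the two end-offsets along the wire are 0 and L = 1.54 m.
sinθ₁ = 0/√(0²+0.213²) = 0.0000; sinθ₂ = 1.54/√(1.54²+0.213²) = 0.9906.
B = (4π×10⁻⁷ × 1.67) / (4π × 0.213) × (0.0000 + 0.9906) = 7.77×10⁻⁷ T.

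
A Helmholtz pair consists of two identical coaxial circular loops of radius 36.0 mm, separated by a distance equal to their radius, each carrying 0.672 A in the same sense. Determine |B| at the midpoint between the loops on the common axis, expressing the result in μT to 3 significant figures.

Each loop contributes B = μ₀IR²/[2(R²+z²)^(3/2)] on the axis, with z measured from that loop.
Loop 1 (z = 0.018 m): B₁ = 8.39×10⁻⁶ T. Loop 2 (z = 0.018 m): B₂ = 8.39×10⁻⁶ T.
The fields add: B = B₁ + B₂ = 1.68×10⁻⁵ T.

B ≈ 16.8 μT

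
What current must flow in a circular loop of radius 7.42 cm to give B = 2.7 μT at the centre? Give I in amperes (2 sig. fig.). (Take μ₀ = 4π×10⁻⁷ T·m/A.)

At the centre of a circular loop B = μ₀I/(2R), so I = 2RB/μ₀.
With R = 0.0742 m, I = 2 × 0.0742 × 2.70×10⁻⁶ / (4π×10⁻⁷) = 0.319 A.

I ≈ 0.32 A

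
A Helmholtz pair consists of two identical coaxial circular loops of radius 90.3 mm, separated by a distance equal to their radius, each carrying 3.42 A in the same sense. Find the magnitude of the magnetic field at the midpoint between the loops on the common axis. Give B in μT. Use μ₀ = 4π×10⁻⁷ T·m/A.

Each loop contributes B = μ₀IR²/[2(R²+z²)^(3/2)] on the axis, with z measured from that loop.
Loop 1 (z = 0.04515 m): B₁ = 1.70×10⁻⁵ T. Loop 2 (z = 0.04515 m): B₂ = 1.70×10⁻⁵ T.
The fields add: B = B₁ + B₂ = 3.41×10⁻⁵ T.

B ≈ 34.1 μT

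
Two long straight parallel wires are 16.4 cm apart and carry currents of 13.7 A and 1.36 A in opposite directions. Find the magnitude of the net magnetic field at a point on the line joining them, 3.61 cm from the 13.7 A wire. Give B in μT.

Each long wire gives B = μ₀I/(2πd). Distances are d₁ = 0.0361 m and d₂ = 0.1279 m.
B₁ = 7.59×10⁻⁵ T, B₂ = 2.13×10⁻⁶ T.
Between antiparallel currents both contributions point the same way, so they add. B = B₁ + B₂ = 7.59×10⁻⁵ + 2.13×10⁻⁶ = 7.80×10⁻⁵ T.

B ≈ 78.0 μT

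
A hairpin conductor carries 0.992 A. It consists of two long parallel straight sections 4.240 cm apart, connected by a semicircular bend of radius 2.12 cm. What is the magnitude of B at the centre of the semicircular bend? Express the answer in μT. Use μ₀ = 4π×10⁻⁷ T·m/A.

B ≈ 24.1 μT

The semicircular arc contributes B_arc = μ₀I·π/(4πR) = μ₀I/(4R) = 1.47×10⁻⁵ T.
Each semi-infinite lead is at perpendicular distance R = 0.0212 m from the centre, with the perpendicular foot at its near end, so it contributes μ₀I/(4πR); both point the same way, together 9.36×10⁻⁶ T.
Arc and leads all point the same direction: B = 1.47×10⁻⁵ + 9.36×10⁻⁶ = 2.41×10⁻⁵ T.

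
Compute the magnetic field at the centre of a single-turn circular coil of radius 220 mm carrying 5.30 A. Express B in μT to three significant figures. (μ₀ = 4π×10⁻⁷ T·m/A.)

At the centre of a circular loop the Biot–Savart law gives B = μ₀I/(2R).
B = (4π×10⁻⁷ × 5.30) / (2 × 0.22) = 1.51×10⁻⁵ T.

B ≈ 15.1 μT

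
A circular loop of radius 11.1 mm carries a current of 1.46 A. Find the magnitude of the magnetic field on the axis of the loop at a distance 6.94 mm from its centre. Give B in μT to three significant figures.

B ≈ 50.4 μT

On the axis of a circular loop, B = μ₀IR² / [2(R²+z²)^(3/2)].
R² + z² = (0.0111)² + (0.00694)² = 0.0001714 m², and (R²+z²)^(3/2) = 2.24×10⁻⁶ m³.
B = (4π×10⁻⁷ × 1.46 × 0.0001232) / (2 × 2.24×10⁻⁶) = 5.04×10⁻⁵ T.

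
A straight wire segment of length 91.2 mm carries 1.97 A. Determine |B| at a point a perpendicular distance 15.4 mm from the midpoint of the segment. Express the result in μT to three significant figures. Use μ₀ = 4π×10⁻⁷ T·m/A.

B ≈ 24.2 μT

For a finite straight segment, B = (μ₀I/4πd)(sinθ₁ + sinθ₂), where θ₁, θ₂ are the angles from the perpendicular to each end.
The perpendicular from the point meets the wire at its midpoint, so each end is L/2 = 0.0456 m away along the wire.
sinθ₁ = 0.0456/√(0.0456²+0.0154²) = 0.9474; sinθ₂ = 0.0456/√(0.0456²+0.0154²) = 0.9474.
B = (4π×10⁻⁷ × 1.97) / (4π × 0.0154) × (0.9474 + 0.9474) = 2.42×10⁻⁵ T.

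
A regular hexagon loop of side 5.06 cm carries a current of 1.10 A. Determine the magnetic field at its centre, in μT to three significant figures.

Each side is a finite straight segment at perpendicular distance d = a/(2 tan(π/6)) = 0.04382 m from the centre, with end-angles ±π/6.
One side contributes B₁ = (μ₀I/4πd)·2 sin(π/6) = 2.51×10⁻⁶ T.
All 6 sides add in the same direction: B = 6 × 2.51×10⁻⁶ = 1.51×10⁻⁵ T.

B ≈ 15.1 μT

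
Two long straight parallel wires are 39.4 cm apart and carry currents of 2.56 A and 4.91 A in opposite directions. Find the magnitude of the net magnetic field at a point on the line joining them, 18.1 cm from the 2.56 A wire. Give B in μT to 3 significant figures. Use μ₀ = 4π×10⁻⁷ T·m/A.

Each long wire gives B = μ₀I/(2πd). Distances are d₁ = 0.181 m and d₂ = 0.213 m.
B₁ = 2.83×10⁻⁶ T, B₂ = 4.61×10⁻⁶ T.
Between antiparallel currents both contributions point the same way, so they add. B = B₁ + B₂ = 2.83×10⁻⁶ + 4.61×10⁻⁶ = 7.44×10⁻⁶ T.

B ≈ 7.44 μT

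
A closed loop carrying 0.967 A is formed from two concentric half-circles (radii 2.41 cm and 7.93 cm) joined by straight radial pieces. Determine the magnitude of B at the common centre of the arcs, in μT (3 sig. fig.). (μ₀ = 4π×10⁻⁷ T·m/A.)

B ≈ 8.77 μT

The radial connectors point toward the centre, so dl × r̂ = 0 and they contribute nothing.
Each semicircle gives μ₀I/(4R): inner arc 1.26×10⁻⁵ T, outer arc 3.83×10⁻⁶ T.
The two arcs carry current in opposite angular senses, so their fields oppose: B = |1.26×10⁻⁵ − 3.83×10⁻⁶| = 8.77×10⁻⁶ T.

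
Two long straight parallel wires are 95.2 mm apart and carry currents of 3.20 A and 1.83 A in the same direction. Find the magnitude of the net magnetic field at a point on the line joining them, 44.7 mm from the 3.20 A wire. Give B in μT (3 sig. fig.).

Each long wire gives B = μ₀I/(2πd). Distances are d₁ = 0.0447 m and d₂ = 0.0505 m.
B₁ = 1.43×10⁻⁵ T, B₂ = 7.25×10⁻⁶ T.
Between parallel currents the two contributions point in opposite directions, so they subtract. B = |B₁ − B₂| = |1.43×10⁻⁵ − 7.25×10⁻⁶| = 7.07×10⁻⁶ T.

B ≈ 7.07 μT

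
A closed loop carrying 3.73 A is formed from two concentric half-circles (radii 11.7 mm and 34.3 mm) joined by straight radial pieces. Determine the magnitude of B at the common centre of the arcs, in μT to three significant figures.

The radial connectors point toward the centre, so dl × r̂ = 0 and they contribute nothing.
Each semicircle gives μ₀I/(4R): inner arc 1.00×10⁻⁴ T, outer arc 3.42×10⁻⁵ T.
The two arcs carry current in opposite angular senses, so their fields oppose: B = |1.00×10⁻⁴ − 3.42×10⁻⁵| = 6.60×10⁻⁵ T.

B ≈ 66.0 μT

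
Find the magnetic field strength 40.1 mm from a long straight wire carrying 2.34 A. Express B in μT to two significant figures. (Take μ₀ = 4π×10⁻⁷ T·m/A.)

For an infinitely long straight wire, B = μ₀I/(2πd).
B = (4π×10⁻⁷ × 2.34) / (2π × 0.0401) = 1.17×10⁻⁵ T.

B ≈ 12 μT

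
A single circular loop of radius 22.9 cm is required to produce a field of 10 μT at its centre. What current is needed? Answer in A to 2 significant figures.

At the centre of a circular loop B = μ₀I/(2R), so I = 2RB/μ₀.
With R = 0.229 m, I = 2 × 0.229 × 1.00×10⁻⁵ / (4π×10⁻⁷) = 3.64 A.

I ≈ 3.6 A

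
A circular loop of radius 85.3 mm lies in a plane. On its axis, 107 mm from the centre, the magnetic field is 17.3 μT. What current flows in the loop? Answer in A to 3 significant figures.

On the axis of a loop, B = μ₀IR²/[2(R²+z²)^(3/2)], so I = 2B(R²+z²)^(3/2)/(μ₀R²).
R² + z² = 0.007276 + 0.01145 = 0.01873 m²; raised to 3/2 gives 2.56×10⁻³ m³.
I = 2 × 1.73×10⁻⁵ × 2.56×10⁻³ / (1.26×10⁻⁶ × 0.007276) = 9.70 A.

I ≈ 9.70 A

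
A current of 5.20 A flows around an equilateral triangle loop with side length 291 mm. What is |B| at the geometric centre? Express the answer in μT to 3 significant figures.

B ≈ 32.2 μT

Each side is a finite straight segment at perpendicular distance d = a/(2 tan(π/3)) = 0.084 m from the centre, with end-angles ±π/3.
One side contributes B₁ = (μ₀I/4πd)·2 sin(π/3) = 1.07×10⁻⁵ T.
All 3 sides add in the same direction: B = 3 × 1.07×10⁻⁵ = 3.22×10⁻⁵ T.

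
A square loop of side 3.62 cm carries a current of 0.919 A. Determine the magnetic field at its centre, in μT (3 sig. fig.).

B ≈ 28.7 μT

Each side is a finite straight segment at perpendicular distance d = a/(2 tan(π/4)) = 0.0181 m from the centre, with end-angles ±π/4.
One side contributes B₁ = (μ₀I/4πd)·2 sin(π/4) = 7.18×10⁻⁶ T.
All 4 sides add in the same direction: B = 4 × 7.18×10⁻⁶ = 2.87×10⁻⁵ T.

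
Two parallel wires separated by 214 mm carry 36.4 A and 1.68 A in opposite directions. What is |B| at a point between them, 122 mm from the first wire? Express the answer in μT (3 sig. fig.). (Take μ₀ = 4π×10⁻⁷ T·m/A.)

Each long wire gives B = μ₀I/(2πd). Distances are d₁ = 0.122 m and d₂ = 0.092 m.
B₁ = 5.97×10⁻⁵ T, B₂ = 3.65×10⁻⁶ T.
Between antiparallel currents both contributions point the same way, so they add. B = B₁ + B₂ = 5.97×10⁻⁵ + 3.65×10⁻⁶ = 6.33×10⁻⁵ T.

B ≈ 63.3 μT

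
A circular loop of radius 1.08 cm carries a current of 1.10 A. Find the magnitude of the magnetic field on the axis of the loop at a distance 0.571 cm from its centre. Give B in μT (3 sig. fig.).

B ≈ 44.2 μT

On the axis of a circular loop, B = μ₀IR² / [2(R²+z²)^(3/2)].
R² + z² = (0.0108)² + (0.00571)² = 0.0001492 m², and (R²+z²)^(3/2) = 1.82×10⁻⁶ m³.
B = (4π×10⁻⁷ × 1.10 × 0.0001166) / (2 × 1.82×10⁻⁶) = 4.42×10⁻⁵ T.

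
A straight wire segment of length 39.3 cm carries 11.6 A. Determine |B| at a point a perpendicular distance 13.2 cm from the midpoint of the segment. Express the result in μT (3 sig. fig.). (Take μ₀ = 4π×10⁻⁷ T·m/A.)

For a finite straight segment, B = (μ₀I/4πd)(sinθ₁ + sinθ₂), where θ₁, θ₂ are the angles from the perpendicular to each end.
The perpendicular from the point meets the wire at its midpoint, so each end is L/2 = 0.1965 m away along the wire.
sinθ₁ = 0.1965/√(0.1965²+0.132²) = 0.8301; sinθ₂ = 0.1965/√(0.1965²+0.132²) = 0.8301.
B = (4π×10⁻⁷ × 11.6) / (4π × 0.132) × (0.8301 + 0.8301) = 1.46×10⁻⁵ T.

B ≈ 14.6 μT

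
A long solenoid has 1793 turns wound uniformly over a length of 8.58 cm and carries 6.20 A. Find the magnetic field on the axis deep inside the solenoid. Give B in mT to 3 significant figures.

B ≈ 163 mT

Inside a long solenoid, B = μ₀nI with n = 2.090×10⁴ turns/m.
B = 4π×10⁻⁷ × 2.090×10⁴ × 6.20 = 0.163 T.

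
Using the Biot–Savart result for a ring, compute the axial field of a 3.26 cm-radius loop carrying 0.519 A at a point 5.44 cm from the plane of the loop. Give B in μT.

B ≈ 1.36 μT

On the axis of a circular loop, B = μ₀IR² / [2(R²+z²)^(3/2)].
R² + z² = (0.0326)² + (0.0544)² = 0.004022 m², and (R²+z²)^(3/2) = 2.55×10⁻⁴ m³.
B = (4π×10⁻⁷ × 0.519 × 0.001063) / (2 × 2.55×10⁻⁴) = 1.36×10⁻⁶ T.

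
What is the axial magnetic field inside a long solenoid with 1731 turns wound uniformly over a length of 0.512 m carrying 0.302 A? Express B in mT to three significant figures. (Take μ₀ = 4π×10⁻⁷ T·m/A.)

Inside a long solenoid, B = μ₀nI with n = 3381 turns/m.
B = 4π×10⁻⁷ × 3381 × 0.302 = 1.28×10⁻³ T.

B ≈ 1.28 mT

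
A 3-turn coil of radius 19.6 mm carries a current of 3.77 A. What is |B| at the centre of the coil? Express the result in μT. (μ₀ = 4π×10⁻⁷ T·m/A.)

B ≈ 363 μT

For an N-turn flat coil, B = Nμ₀I/(2R) with R = 0.0196 m.
B = 3 × 1.21×10⁻⁴ T = 3.63×10⁻⁴ T.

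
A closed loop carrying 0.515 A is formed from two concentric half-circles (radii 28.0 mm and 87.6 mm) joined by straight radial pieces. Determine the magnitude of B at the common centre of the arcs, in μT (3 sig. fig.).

The radial connectors point toward the centre, so dl × r̂ = 0 and they contribute nothing.
Each semicircle gives μ₀I/(4R): inner arc 5.78×10⁻⁶ T, outer arc 1.85×10⁻⁶ T.
The two arcs carry current in opposite angular senses, so their fields oppose: B = |5.78×10⁻⁶ − 1.85×10⁻⁶| = 3.93×10⁻⁶ T.

B ≈ 3.93 μT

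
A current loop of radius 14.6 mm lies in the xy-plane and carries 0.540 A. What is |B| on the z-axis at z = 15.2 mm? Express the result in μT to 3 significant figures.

On the axis of a circular loop, B = μ₀IR² / [2(R²+z²)^(3/2)].
R² + z² = (0.0146)² + (0.0152)² = 0.0004442 m², and (R²+z²)^(3/2) = 9.36×10⁻⁶ m³.
B = (4π×10⁻⁷ × 0.540 × 0.0002132) / (2 × 9.36×10⁻⁶) = 7.73×10⁻⁶ T.

B ≈ 7.73 μT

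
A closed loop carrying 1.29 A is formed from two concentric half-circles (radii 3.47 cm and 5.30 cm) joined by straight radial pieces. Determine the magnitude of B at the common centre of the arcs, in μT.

The radial connectors point toward the centre, so dl × r̂ = 0 and they contribute nothing.
Each semicircle gives μ₀I/(4R): inner arc 1.17×10⁻⁵ T, outer arc 7.65×10⁻⁶ T.
The two arcs carry current in opposite angular senses, so their fields oppose: B = |1.17×10⁻⁵ − 7.65×10⁻⁶| = 4.03×10⁻⁶ T.

B ≈ 4.03 μT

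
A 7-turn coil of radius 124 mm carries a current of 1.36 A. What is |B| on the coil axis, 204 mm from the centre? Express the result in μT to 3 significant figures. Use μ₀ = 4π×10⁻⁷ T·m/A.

For an N-turn flat coil, B = Nμ₀IR²/[2(R²+z²)^(3/2)] with R = 0.124 m, z = 0.204 m.
B = 7 × 9.66×10⁻⁷ T = 6.76×10⁻⁶ T.

B ≈ 6.76 μT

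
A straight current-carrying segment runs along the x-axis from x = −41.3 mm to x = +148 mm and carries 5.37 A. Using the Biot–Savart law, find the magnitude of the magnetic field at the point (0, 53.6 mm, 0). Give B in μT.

For a finite straight segment, B = (μ₀I/4πd)(sinθ₁ + sinθ₂), where θ₁, θ₂ are the angles from the perpendicular to each end.
The perpendicular distance is d = 0.0536 m; the end-offsets along the wire are a = 0.0413 m and b = 0.148 m.
sinθ₁ = 0.0413/√(0.0413²+0.0536²) = 0.6104; sinθ₂ = 0.148/√(0.148²+0.0536²) = 0.9402.
B = (4π×10⁻⁷ × 5.37) / (4π × 0.0536) × (0.6104 + 0.9402) = 1.55×10⁻⁵ T.

B ≈ 15.5 μT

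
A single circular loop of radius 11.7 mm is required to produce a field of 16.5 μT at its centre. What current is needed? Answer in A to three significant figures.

At the centre of a circular loop B = μ₀I/(2R), so I = 2RB/μ₀.
With R = 0.0117 m, I = 2 × 0.0117 × 1.65×10⁻⁵ / (4π×10⁻⁷) = 0.307 A.

I ≈ 0.307 A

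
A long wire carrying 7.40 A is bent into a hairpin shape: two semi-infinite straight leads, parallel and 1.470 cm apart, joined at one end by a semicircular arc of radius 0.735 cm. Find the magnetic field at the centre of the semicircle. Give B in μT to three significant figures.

B ≈ 518 μT

The semicircular arc contributes B_arc = μ₀I·π/(4πR) = μ₀I/(4R) = 3.16×10⁻⁴ T.
Each semi-infinite lead is at perpendicular distance R = 0.00735 m from the centre, with the perpendicular foot at its near end, so it contributes μ₀I/(4πR); both point the same way, together 2.01×10⁻⁴ T.
Arc and leads all point the same direction: B = 3.16×10⁻⁴ + 2.01×10⁻⁴ = 5.18×10⁻⁴ T.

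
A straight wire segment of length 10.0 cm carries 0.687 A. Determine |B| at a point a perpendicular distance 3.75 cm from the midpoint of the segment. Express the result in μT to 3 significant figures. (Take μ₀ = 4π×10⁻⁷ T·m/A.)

For a finite straight segment, B = (μ₀I/4πd)(sinθ₁ + sinθ₂), where θ₁, θ₂ are the angles from the perpendicular to each end.
The perpendicular from the point meets the wire at its midpoint, so each end is L/2 = 0.05 m away along the wire.
sinθ₁ = 0.05/√(0.05²+0.0375²) = 0.8000; sinθ₂ = 0.05/√(0.05²+0.0375²) = 0.8000.
B = (4π×10⁻⁷ × 0.687) / (4π × 0.0375) × (0.8000 + 0.8000) = 2.93×10⁻⁶ T.

B ≈ 2.93 μT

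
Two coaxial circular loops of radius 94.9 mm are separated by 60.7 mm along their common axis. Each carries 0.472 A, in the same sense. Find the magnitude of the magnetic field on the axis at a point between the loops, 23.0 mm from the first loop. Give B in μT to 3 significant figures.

Each loop contributes B = μ₀IR²/[2(R²+z²)^(3/2)] on the axis, with z measured from that loop.
Loop 1 (z = 0.023 m): B₁ = 2.87×10⁻⁶ T. Loop 2 (z = 0.0377 m): B₂ = 2.51×10⁻⁶ T.
The fields add: B = B₁ + B₂ = 5.38×10⁻⁶ T.

B ≈ 5.38 μT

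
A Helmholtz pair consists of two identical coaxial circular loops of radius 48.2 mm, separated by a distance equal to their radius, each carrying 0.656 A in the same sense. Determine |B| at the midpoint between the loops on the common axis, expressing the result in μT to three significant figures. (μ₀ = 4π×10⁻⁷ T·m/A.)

Each loop contributes B = μ₀IR²/[2(R²+z²)^(3/2)] on the axis, with z measured from that loop.
Loop 1 (z = 0.0241 m): B₁ = 6.12×10⁻⁶ T. Loop 2 (z = 0.0241 m): B₂ = 6.12×10⁻⁶ T.
The fields add: B = B₁ + B₂ = 1.22×10⁻⁵ T.

B ≈ 12.2 μT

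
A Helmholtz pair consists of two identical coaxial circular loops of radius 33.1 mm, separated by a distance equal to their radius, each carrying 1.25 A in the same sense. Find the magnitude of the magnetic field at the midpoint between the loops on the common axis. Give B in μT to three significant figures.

B ≈ 34.0 μT

Each loop contributes B = μ₀IR²/[2(R²+z²)^(3/2)] on the axis, with z measured from that loop.
Loop 1 (z = 0.01655 m): B₁ = 1.70×10⁻⁵ T. Loop 2 (z = 0.01655 m): B₂ = 1.70×10⁻⁵ T.
The fields add: B = B₁ + B₂ = 3.40×10⁻⁵ T.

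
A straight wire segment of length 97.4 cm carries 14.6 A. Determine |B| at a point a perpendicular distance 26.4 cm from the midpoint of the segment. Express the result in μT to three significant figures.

B ≈ 9.72 μT

For a finite straight segment, B = (μ₀I/4πd)(sinθ₁ + sinθ₂), where θ₁, θ₂ are the angles from the perpendicular to each end.
The perpendicular from the point meets the wire at its midpoint, so each end is L/2 = 0.487 m away along the wire.
sinθ₁ = 0.487/√(0.487²+0.264²) = 0.8791; sinθ₂ = 0.487/√(0.487²+0.264²) = 0.8791.
B = (4π×10⁻⁷ × 14.6) / (4π × 0.264) × (0.8791 + 0.8791) = 9.72×10⁻⁶ T.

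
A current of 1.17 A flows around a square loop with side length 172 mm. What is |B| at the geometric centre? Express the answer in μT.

B ≈ 7.70 μT

Each side is a finite straight segment at perpendicular distance d = a/(2 tan(π/4)) = 0.086 m from the centre, with end-angles ±π/4.
One side contributes B₁ = (μ₀I/4πd)·2 sin(π/4) = 1.92×10⁻⁶ T.
All 4 sides add in the same direction: B = 4 × 1.92×10⁻⁶ = 7.70×10⁻⁶ T.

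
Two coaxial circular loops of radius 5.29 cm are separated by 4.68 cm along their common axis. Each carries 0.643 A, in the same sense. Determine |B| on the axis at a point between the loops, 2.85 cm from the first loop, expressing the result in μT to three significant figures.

Each loop contributes B = μ₀IR²/[2(R²+z²)^(3/2)] on the axis, with z measured from that loop.
Loop 1 (z = 0.0285 m): B₁ = 5.21×10⁻⁶ T. Loop 2 (z = 0.0183 m): B₂ = 6.45×10⁻⁶ T.
The fields add: B = B₁ + B₂ = 1.17×10⁻⁵ T.

B ≈ 11.7 μT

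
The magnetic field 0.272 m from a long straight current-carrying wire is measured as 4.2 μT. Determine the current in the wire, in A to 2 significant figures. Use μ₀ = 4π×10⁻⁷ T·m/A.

I ≈ 5.7 A

For a long straight wire B = μ₀I/(2πd), so I = 2πdB/μ₀.
I = 2π × 0.272 × 4.20×10⁻⁶ / (4π×10⁻⁷) = 5.71 A.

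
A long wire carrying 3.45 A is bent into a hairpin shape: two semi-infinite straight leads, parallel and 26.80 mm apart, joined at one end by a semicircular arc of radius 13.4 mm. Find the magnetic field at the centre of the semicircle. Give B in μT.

B ≈ 132 μT

The semicircular arc contributes B_arc = μ₀I·π/(4πR) = μ₀I/(4R) = 8.09×10⁻⁵ T.
Each semi-infinite lead is at perpendicular distance R = 0.0134 m from the centre, with the perpendicular foot at its near end, so it contributes μ₀I/(4πR); both point the same way, together 5.15×10⁻⁵ T.
Arc and leads all point the same direction: B = 8.09×10⁻⁵ + 5.15×10⁻⁵ = 1.32×10⁻⁴ T.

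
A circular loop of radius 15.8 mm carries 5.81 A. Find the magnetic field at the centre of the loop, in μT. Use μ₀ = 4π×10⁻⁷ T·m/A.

B ≈ 231 μT

At the centre of a circular loop the Biot–Savart law gives B = μ₀I/(2R).
B = (4π×10⁻⁷ × 5.81) / (2 × 0.0158) = 2.31×10⁻⁴ T.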